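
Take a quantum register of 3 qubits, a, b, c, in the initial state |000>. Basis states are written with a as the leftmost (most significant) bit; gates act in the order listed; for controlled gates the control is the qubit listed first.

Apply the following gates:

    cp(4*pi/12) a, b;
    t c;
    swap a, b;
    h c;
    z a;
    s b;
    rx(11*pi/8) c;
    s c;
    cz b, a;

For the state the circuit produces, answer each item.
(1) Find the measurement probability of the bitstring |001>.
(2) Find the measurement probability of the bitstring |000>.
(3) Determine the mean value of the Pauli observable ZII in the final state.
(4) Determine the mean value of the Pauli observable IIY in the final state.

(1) The probability of measuring |001> is 1/2.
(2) Outcome |000> occurs with probability 1/2.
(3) In the final state, ZII has expectation 1.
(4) The observable IIY averages to 1.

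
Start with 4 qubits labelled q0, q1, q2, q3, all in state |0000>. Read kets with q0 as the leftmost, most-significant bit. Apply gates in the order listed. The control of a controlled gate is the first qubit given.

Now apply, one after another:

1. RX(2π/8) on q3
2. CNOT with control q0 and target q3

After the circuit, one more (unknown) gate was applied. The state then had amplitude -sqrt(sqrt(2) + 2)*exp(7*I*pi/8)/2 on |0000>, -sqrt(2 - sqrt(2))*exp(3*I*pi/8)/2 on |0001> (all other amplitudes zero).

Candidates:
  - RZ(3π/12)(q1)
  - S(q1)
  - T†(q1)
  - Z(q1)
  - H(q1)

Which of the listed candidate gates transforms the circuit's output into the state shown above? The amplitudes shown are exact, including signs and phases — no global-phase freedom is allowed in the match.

The applied gate was RZ(3π/12)(q1).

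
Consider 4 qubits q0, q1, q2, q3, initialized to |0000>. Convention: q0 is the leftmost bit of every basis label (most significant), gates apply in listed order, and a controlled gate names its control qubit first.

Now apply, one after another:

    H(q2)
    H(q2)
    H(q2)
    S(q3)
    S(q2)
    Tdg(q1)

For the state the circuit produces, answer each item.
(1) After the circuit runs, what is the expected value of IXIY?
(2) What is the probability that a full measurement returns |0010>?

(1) The expectation value of IXIY is 0.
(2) A full measurement returns |0010> with probability 1/2.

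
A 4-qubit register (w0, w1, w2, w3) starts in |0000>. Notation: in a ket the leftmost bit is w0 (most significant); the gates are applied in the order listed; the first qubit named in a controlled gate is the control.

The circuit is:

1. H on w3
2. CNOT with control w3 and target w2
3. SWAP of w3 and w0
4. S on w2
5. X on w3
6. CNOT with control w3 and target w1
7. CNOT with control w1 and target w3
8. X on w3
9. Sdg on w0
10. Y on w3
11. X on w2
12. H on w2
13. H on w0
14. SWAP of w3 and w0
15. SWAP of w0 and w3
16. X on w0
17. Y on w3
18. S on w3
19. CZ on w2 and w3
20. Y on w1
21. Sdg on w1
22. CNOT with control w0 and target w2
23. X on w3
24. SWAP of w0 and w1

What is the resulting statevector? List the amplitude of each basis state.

After the circuit, the state carries amplitude sqrt(2)/2 on |0010>, sqrt(2)/2 on |0110>, and 0 on every other basis state.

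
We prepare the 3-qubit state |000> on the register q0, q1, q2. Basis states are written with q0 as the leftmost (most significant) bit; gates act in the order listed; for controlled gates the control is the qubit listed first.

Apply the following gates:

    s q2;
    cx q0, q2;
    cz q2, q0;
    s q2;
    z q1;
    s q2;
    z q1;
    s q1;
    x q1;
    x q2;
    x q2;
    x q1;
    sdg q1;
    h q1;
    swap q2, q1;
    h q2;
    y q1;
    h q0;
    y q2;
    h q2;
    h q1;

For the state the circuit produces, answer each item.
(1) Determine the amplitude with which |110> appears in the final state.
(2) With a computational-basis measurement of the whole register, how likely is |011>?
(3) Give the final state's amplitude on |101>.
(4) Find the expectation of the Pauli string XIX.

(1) The final state's coefficient on |110> equals sqrt(2)/4.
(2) The probability of measuring |011> is 1/8.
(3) The amplitude on |101> is sqrt(2)/4.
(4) In the final state, XIX has expectation -1.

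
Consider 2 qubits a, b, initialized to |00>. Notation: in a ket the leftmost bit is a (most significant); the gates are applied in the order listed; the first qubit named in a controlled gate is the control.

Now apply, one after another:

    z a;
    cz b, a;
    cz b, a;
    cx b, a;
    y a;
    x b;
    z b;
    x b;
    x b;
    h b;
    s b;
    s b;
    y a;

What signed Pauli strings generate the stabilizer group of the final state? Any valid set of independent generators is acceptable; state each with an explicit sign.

One valid set of independent stabilizer generators is +IX, +ZI (any independent generating set of the same group is equally correct).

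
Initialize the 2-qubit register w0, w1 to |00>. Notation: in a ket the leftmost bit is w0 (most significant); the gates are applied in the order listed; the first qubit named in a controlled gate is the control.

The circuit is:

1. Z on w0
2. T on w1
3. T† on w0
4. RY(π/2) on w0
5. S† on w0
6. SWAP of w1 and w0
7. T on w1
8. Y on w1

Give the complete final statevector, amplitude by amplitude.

The resulting statevector has amplitude -sqrt(2)*exp(I*pi/4)/2 on |00>, sqrt(2)*I/2 on |01>, 0 on |10>, 0 on |11>.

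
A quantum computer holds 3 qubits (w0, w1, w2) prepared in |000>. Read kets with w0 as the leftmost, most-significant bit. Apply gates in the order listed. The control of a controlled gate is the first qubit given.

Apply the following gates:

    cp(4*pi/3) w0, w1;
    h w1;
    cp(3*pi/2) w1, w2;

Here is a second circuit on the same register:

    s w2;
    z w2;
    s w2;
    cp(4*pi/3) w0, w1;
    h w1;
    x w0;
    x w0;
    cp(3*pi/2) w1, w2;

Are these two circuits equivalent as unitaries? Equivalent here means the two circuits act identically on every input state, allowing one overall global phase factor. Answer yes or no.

Yes — the two circuits implement the same unitary up to a global phase.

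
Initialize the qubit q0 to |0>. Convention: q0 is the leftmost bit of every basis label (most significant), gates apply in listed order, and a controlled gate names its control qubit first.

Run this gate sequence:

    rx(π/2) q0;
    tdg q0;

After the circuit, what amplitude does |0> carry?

|0> carries amplitude sqrt(2)/2 in the final state.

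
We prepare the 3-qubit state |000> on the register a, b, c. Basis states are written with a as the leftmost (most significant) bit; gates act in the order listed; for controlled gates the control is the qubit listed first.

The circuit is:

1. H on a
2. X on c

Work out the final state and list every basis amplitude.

The final amplitudes are sqrt(2)/2 on |001>, sqrt(2)/2 on |101>, and 0 on every other basis state.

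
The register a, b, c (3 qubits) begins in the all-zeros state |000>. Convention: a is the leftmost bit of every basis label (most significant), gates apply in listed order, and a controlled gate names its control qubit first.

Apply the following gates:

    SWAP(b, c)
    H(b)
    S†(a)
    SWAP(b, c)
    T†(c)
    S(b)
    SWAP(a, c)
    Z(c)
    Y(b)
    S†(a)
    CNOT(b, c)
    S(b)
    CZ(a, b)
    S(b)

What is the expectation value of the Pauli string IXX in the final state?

In the final state, IXX has expectation 0.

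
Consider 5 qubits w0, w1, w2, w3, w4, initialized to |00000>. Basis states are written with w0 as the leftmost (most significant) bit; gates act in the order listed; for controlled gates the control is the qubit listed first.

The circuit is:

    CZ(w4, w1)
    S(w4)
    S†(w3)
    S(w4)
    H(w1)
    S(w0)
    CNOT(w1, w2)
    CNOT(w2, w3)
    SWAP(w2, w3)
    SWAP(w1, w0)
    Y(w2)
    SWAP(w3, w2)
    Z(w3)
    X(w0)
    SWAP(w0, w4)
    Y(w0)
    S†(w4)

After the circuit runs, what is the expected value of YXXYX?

The observable YXXYX averages to 0.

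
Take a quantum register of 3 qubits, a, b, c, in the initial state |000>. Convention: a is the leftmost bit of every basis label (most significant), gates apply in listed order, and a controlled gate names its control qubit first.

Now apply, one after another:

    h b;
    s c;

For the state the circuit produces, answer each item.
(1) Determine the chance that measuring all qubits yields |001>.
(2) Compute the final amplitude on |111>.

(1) The probability of measuring |001> is 0.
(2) |111> carries amplitude 0 in the final state.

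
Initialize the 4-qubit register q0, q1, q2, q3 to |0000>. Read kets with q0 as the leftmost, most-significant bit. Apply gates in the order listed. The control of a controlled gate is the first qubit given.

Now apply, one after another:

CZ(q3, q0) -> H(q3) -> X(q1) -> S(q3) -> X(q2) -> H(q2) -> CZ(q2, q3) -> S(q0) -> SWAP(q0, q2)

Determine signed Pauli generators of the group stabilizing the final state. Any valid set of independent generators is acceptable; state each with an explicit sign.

One valid set of independent stabilizer generators is -XIIZ, +ZIIY, -IZII, +IIZI (any independent generating set of the same group is equally correct).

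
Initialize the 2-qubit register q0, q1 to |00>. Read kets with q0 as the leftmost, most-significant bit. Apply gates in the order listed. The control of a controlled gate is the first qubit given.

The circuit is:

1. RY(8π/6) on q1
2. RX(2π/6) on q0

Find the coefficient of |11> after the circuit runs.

The amplitude on |11> is -sqrt(3)*I/4.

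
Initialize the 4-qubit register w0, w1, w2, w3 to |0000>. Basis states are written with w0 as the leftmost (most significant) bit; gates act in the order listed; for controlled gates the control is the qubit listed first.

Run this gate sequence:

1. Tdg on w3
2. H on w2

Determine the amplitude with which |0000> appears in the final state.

The final state's coefficient on |0000> equals sqrt(2)/2.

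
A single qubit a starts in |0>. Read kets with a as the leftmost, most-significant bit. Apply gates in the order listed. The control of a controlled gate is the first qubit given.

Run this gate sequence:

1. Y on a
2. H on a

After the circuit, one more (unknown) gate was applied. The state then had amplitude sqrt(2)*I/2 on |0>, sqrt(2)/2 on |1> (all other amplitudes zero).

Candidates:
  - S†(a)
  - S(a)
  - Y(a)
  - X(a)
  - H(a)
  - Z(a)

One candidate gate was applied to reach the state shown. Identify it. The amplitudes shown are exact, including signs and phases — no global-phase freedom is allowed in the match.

The applied gate was S(a).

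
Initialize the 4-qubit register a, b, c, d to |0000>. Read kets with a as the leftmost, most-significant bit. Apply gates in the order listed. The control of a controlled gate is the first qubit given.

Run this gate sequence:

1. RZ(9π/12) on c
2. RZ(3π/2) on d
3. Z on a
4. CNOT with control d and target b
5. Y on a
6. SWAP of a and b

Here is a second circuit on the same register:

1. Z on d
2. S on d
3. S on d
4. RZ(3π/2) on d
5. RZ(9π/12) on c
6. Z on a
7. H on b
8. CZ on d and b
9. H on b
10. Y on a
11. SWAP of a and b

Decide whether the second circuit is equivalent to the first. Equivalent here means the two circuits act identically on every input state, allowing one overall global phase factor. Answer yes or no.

Yes: on every input state the two circuits agree up to one overall phase factor.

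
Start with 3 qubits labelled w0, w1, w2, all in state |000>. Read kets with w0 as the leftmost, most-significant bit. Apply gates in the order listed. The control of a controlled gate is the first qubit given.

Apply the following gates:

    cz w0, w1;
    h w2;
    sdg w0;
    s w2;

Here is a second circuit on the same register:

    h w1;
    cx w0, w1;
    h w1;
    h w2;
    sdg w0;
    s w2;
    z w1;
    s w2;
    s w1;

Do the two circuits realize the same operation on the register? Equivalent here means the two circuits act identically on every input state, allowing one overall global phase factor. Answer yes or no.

No, they are not equivalent — no single phase factor reconciles the two unitaries.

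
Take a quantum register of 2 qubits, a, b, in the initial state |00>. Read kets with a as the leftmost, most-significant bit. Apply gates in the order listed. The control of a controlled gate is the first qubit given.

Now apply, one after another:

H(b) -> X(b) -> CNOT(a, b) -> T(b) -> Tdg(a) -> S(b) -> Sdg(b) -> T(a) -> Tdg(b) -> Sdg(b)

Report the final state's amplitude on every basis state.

After the circuit, the state carries amplitude sqrt(2)/2 on |00>, -sqrt(2)*I/2 on |01>, 0 on |10>, 0 on |11>. Key observation: the block from step 4 through step 9 cancels to the identity and can be dropped.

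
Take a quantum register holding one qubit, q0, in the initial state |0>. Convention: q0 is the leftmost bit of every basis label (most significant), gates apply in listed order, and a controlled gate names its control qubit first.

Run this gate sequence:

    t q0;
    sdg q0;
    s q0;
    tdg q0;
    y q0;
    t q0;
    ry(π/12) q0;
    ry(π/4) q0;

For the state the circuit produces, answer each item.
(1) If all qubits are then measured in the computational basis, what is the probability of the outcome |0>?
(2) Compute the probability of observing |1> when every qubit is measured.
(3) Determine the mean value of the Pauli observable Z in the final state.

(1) The probability of measuring |0> is 1/4. Key observation: the block from step 1 through step 4 cancels to the identity and can be dropped.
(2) The probability of measuring |1> is 3/4.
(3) The observable Z averages to -1/2.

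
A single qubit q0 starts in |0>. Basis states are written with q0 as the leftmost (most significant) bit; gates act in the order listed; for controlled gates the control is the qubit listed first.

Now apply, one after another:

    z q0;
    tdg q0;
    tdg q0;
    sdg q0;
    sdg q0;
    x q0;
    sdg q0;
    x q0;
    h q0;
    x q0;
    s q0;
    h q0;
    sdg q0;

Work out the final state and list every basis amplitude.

The final amplitudes are 1/2 - I/2 on |0>, -1/2 + I/2 on |1>.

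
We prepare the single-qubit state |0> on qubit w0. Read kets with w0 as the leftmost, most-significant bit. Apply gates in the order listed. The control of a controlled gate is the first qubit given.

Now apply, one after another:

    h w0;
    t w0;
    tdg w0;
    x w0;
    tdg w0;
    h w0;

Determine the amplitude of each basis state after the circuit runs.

The resulting statevector has amplitude 1/2 - exp(3*I*pi/4)/2 on |0>, 1/2 + exp(3*I*pi/4)/2 on |1>.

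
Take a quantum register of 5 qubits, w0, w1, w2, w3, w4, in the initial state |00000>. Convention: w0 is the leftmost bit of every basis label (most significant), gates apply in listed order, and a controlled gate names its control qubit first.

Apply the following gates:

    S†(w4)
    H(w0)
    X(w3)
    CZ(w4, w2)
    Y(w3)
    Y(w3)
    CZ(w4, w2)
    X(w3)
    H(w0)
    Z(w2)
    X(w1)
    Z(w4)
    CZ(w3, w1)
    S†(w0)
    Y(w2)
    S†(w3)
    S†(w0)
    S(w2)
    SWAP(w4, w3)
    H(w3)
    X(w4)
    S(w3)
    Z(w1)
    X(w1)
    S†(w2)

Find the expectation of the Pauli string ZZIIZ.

The expectation value of ZZIIZ is -1. Key observation: gates 2-9 undo each other exactly, leaving only the rest of the circuit to track.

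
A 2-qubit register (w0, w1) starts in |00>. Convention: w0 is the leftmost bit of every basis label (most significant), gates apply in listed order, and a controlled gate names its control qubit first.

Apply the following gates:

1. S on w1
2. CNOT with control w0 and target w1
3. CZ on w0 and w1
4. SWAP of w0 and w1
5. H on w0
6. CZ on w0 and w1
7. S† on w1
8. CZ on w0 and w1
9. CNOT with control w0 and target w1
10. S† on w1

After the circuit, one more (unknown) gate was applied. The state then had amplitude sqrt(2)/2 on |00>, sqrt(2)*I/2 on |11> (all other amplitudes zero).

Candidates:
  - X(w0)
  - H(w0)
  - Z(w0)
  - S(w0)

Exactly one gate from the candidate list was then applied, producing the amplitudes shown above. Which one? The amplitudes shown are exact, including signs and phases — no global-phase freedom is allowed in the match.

The applied gate was Z(w0).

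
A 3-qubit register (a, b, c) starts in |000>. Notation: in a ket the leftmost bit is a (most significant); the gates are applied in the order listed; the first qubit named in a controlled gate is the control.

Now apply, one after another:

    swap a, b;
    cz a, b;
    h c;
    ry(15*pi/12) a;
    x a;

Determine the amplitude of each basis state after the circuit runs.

After the circuit, the state carries amplitude sqrt(2*sqrt(2) + 4)/4 on |000>, sqrt(2*sqrt(2) + 4)/4 on |001>, 0 on |010>, 0 on |011>, -sqrt(4 - 2*sqrt(2))/4 on |100>, -sqrt(4 - 2*sqrt(2))/4 on |101>, 0 on |110>, 0 on |111>.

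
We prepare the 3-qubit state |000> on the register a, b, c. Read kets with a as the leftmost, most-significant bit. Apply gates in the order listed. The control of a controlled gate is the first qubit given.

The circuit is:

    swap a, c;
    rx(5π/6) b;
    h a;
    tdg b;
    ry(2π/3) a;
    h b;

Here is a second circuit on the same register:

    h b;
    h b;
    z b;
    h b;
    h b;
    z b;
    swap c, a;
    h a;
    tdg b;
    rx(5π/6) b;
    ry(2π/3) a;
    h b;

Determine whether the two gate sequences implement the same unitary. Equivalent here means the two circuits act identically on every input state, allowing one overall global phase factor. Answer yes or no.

No — the two circuits implement different unitaries, even allowing a global phase.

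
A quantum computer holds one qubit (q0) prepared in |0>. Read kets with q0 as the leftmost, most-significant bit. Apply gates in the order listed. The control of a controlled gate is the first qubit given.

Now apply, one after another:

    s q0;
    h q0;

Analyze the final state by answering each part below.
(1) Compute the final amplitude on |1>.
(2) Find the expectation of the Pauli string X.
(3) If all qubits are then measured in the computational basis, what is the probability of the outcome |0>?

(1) The final state's coefficient on |1> equals sqrt(2)/2.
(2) The observable X averages to 1.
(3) A full measurement returns |0> with probability 1/2.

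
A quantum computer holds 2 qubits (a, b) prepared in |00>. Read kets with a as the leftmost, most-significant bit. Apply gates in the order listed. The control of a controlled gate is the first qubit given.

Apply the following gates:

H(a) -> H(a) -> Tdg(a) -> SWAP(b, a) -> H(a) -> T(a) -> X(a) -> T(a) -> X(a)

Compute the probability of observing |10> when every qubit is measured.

Outcome |10> occurs with probability 1/2.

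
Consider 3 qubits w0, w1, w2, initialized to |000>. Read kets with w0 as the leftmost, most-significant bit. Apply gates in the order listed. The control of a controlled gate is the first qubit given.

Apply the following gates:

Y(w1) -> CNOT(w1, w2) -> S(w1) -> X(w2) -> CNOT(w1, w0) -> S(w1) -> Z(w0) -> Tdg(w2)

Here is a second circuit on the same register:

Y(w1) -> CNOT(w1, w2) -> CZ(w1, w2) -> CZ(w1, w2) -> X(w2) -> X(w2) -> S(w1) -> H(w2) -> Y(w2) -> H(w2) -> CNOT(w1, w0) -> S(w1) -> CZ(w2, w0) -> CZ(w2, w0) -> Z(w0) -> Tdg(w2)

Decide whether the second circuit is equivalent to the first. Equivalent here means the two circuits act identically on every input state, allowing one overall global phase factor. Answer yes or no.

No: there is an input state on which the two circuits produce genuinely different outputs (not merely differing by a phase).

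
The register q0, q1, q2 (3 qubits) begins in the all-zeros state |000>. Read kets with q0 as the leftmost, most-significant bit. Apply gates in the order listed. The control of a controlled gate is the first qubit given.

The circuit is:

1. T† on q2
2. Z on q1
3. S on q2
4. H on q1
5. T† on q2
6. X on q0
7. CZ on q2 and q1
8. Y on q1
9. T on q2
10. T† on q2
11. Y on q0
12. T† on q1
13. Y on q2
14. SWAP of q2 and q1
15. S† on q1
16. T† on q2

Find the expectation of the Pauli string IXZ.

In the final state, IXZ has expectation 0.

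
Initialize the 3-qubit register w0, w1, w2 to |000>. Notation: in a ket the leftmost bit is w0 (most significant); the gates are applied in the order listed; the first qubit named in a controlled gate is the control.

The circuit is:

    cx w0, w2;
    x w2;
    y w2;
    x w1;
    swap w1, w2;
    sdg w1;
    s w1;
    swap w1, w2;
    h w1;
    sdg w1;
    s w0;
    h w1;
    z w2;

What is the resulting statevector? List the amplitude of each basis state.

After the circuit, the state carries amplitude 1/2 - I/2 on |000>, -1/2 - I/2 on |010>, and 0 on every other basis state. Key observation: gates 5-8 undo each other exactly, leaving only the rest of the circuit to track.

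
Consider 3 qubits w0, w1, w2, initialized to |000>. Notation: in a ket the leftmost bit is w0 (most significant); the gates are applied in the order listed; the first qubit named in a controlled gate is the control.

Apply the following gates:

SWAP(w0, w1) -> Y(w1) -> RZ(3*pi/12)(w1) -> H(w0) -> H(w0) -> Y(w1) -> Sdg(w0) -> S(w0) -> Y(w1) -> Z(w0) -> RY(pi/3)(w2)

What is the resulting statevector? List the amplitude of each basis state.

After the circuit, the state carries amplitude sqrt(3)*exp(5*I*pi/8)/2 on |010>, exp(5*I*pi/8)/2 on |011>, and 0 on every other basis state. Key observation: steps 6-9 multiply out to the identity, so the circuit reduces to the remaining gates.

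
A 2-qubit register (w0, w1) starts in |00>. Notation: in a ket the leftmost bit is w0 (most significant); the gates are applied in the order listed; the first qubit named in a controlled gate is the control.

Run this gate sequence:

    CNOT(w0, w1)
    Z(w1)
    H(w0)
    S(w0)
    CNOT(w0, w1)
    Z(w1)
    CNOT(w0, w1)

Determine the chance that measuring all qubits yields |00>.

A full measurement returns |00> with probability 1/2.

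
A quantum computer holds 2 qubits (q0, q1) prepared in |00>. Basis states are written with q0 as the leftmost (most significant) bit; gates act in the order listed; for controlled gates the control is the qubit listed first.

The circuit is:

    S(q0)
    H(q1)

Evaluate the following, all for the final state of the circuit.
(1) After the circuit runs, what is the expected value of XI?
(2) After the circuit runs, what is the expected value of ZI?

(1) In the final state, XI has expectation 0.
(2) In the final state, ZI has expectation 1.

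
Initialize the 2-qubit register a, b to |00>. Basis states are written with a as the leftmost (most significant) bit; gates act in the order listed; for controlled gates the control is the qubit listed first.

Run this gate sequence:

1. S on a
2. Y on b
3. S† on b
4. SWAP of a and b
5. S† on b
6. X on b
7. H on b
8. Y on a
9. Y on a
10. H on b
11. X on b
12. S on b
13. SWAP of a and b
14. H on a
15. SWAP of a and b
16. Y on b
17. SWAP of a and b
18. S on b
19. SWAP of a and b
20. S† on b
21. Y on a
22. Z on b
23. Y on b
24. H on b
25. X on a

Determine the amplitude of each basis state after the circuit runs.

The resulting statevector has amplitude 0 on |00>, 0 on |01>, 1/2 + I/2 on |10>, -1/2 + I/2 on |11>. Key observation: the block from step 5 through step 12 cancels to the identity and can be dropped.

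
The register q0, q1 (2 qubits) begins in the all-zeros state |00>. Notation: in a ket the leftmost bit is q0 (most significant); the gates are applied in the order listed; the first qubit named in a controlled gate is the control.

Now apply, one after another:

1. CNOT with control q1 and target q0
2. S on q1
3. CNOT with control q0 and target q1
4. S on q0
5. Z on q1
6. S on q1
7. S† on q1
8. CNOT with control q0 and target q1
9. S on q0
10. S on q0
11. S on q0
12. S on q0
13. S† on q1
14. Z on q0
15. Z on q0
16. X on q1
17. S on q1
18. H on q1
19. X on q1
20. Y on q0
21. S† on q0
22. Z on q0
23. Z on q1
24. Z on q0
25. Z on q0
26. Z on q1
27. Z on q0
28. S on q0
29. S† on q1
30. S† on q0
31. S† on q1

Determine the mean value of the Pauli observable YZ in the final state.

In the final state, YZ has expectation 0. Key observation: the block from step 21 through step 28 cancels to the identity and can be dropped.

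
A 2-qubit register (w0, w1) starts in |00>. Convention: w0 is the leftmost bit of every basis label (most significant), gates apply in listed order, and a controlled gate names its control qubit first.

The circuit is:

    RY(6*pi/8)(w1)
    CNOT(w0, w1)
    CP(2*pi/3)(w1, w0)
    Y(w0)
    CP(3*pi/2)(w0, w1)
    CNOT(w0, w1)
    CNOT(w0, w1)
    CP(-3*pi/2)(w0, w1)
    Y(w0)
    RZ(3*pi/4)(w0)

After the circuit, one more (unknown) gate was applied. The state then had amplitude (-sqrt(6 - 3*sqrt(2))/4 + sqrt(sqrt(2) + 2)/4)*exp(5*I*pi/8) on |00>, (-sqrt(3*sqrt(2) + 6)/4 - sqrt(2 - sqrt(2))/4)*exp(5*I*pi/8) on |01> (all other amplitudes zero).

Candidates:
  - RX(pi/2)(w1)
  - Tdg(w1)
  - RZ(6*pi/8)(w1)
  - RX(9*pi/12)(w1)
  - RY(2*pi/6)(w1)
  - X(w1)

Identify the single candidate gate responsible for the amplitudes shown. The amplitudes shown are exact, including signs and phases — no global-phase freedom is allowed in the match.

The applied gate was RY(2*pi/6)(w1). Key observation: steps 4-9 multiply out to the identity, so the circuit reduces to the remaining gates.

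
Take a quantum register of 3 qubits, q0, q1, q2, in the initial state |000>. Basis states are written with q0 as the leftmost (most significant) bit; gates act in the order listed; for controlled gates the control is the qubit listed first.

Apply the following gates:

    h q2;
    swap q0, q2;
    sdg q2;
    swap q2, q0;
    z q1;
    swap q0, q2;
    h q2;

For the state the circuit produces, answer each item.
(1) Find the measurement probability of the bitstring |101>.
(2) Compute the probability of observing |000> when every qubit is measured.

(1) Outcome |101> occurs with probability 1/4.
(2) The probability of measuring |000> is 1/4.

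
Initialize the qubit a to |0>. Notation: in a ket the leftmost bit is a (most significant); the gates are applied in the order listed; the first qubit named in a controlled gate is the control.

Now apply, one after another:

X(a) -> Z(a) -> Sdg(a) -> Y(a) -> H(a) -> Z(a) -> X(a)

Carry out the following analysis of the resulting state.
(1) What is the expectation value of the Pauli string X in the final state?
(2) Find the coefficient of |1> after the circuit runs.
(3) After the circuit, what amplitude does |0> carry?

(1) The observable X averages to -1.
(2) |1> carries amplitude sqrt(2)/2 in the final state.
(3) The final state's coefficient on |0> equals -sqrt(2)/2.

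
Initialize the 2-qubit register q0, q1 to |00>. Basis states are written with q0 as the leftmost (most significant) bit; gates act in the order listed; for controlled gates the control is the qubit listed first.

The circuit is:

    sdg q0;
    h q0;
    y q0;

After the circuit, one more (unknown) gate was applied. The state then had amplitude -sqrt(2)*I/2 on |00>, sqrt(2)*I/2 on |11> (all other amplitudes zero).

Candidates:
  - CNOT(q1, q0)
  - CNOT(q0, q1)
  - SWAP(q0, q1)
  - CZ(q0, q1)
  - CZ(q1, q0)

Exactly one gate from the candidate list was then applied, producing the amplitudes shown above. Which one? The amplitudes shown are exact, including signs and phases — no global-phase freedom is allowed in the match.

It was CNOT(q0, q1) that produced the state shown.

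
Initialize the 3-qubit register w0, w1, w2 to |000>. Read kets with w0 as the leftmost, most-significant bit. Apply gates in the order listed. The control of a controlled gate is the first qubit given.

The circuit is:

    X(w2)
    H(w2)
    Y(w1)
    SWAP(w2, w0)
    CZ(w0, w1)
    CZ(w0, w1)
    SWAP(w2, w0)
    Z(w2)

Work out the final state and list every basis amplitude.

After the circuit, the state carries amplitude sqrt(2)*I/2 on |010>, sqrt(2)*I/2 on |011>, and 0 on every other basis state. Key observation: gates 4-7 undo each other exactly, leaving only the rest of the circuit to track.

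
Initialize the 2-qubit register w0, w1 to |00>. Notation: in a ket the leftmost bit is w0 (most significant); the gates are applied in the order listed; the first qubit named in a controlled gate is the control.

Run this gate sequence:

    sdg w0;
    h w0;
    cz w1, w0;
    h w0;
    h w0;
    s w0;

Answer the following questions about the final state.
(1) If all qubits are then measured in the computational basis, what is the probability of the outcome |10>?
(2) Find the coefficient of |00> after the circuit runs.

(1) The probability of measuring |10> is 1/2.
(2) The final state's coefficient on |00> equals sqrt(2)/2.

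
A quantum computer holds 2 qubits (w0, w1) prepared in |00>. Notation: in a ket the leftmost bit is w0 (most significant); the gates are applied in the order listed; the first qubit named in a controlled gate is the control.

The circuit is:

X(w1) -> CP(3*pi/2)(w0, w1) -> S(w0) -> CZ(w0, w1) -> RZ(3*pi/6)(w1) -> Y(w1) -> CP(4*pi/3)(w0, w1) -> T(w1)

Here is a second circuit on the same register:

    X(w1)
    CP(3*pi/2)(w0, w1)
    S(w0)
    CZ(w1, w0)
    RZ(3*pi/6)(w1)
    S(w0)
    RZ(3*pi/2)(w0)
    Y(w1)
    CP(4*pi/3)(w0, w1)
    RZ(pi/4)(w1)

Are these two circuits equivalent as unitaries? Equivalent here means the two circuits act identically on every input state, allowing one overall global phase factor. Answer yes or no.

Yes, they are equivalent — the unitaries differ by at most a global phase.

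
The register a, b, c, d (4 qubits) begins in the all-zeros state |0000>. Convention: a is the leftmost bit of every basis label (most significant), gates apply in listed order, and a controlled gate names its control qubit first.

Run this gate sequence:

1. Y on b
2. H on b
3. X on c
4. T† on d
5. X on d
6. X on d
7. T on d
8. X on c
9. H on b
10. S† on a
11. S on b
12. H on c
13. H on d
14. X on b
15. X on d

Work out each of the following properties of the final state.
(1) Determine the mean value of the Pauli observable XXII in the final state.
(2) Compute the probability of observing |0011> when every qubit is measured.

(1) The observable XXII averages to 0. Key observation: gates 2-9 undo each other exactly, leaving only the rest of the circuit to track.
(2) The probability of measuring |0011> is 1/4.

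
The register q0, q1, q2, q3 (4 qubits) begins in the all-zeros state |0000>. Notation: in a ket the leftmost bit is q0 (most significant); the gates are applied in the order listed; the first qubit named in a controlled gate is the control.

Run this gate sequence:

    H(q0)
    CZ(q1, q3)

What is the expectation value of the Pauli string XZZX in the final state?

In the final state, XZZX has expectation 0.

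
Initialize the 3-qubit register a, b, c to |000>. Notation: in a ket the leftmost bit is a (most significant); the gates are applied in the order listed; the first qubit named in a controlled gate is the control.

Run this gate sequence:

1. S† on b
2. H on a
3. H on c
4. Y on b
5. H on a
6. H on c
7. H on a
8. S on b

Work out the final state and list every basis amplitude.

The final amplitudes are -sqrt(2)/2 on |010>, -sqrt(2)/2 on |110>, and 0 on every other basis state.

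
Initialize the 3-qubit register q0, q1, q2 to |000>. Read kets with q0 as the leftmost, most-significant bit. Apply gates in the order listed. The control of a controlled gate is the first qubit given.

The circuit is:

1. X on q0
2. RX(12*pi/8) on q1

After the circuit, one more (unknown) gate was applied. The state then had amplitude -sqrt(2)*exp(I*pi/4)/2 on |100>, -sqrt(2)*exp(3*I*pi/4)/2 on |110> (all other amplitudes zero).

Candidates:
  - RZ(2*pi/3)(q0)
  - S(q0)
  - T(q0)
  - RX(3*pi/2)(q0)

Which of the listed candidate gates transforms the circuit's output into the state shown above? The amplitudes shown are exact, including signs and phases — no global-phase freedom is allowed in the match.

The unique candidate consistent with the amplitudes is T(q0).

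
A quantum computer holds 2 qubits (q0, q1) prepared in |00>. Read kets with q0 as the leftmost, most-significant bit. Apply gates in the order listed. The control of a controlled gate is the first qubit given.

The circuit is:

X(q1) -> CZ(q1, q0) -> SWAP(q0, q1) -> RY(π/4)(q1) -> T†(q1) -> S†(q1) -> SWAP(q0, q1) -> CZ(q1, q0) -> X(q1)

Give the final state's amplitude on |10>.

The final state's coefficient on |10> equals sqrt(2 - sqrt(2))*exp(I*pi/4)/2.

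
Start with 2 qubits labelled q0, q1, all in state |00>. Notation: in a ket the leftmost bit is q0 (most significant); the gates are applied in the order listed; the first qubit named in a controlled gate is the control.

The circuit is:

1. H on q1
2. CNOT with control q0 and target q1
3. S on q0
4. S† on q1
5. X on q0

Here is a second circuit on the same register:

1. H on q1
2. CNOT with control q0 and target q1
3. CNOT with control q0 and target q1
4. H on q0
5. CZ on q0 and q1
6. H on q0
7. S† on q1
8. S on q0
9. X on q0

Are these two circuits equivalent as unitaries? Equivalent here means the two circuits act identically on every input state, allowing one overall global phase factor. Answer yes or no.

No: there is an input state on which the two circuits produce genuinely different outputs (not merely differing by a phase).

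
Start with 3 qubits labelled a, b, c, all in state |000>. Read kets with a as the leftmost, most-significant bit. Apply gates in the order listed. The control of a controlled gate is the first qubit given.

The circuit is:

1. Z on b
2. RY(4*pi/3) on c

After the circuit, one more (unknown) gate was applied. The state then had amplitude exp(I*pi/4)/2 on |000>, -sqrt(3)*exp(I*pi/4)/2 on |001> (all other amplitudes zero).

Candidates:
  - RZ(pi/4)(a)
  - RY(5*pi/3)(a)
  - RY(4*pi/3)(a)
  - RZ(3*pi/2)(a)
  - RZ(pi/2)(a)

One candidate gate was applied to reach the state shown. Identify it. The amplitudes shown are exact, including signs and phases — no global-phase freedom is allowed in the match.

The applied gate was RZ(3*pi/2)(a).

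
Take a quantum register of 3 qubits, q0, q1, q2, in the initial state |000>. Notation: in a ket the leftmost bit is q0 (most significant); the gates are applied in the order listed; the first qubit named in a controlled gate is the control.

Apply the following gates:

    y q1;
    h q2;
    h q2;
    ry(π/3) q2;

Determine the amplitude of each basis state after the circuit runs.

After the circuit, the state carries amplitude sqrt(3)*I/2 on |010>, I/2 on |011>, and 0 on every other basis state. Key observation: the block from step 2 through step 3 cancels to the identity and can be dropped.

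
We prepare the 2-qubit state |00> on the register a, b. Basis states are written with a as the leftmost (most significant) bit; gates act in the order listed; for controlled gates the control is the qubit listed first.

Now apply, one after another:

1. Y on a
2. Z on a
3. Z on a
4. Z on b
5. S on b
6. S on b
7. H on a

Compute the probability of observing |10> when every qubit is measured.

A full measurement returns |10> with probability 1/2.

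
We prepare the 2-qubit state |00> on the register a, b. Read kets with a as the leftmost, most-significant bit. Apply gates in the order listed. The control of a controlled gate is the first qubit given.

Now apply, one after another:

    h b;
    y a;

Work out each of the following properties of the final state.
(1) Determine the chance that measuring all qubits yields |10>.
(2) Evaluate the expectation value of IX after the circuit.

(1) The probability of measuring |10> is 1/2.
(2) In the final state, IX has expectation 1.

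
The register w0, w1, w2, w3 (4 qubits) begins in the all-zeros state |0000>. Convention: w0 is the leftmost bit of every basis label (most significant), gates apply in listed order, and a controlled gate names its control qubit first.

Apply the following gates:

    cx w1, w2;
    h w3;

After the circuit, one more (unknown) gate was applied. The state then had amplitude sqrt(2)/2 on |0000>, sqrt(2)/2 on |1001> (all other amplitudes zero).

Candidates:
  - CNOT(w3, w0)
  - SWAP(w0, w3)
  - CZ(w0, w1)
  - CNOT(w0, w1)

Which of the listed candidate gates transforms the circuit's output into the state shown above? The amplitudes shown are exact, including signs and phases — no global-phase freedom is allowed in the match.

The applied gate was CNOT(w3, w0).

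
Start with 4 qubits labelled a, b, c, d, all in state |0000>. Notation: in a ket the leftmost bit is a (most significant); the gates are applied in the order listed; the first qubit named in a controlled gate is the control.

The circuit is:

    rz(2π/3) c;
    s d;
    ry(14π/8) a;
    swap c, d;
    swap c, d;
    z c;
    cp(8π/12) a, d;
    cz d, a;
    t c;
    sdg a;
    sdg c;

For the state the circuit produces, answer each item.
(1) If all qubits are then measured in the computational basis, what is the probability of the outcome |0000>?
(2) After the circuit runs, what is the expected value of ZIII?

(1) The probability of measuring |0000> is sqrt(2)/4 + 1/2. Key observation: steps 4-5 multiply out to the identity, so the circuit reduces to the remaining gates.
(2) In the final state, ZIII has expectation sqrt(2)/2.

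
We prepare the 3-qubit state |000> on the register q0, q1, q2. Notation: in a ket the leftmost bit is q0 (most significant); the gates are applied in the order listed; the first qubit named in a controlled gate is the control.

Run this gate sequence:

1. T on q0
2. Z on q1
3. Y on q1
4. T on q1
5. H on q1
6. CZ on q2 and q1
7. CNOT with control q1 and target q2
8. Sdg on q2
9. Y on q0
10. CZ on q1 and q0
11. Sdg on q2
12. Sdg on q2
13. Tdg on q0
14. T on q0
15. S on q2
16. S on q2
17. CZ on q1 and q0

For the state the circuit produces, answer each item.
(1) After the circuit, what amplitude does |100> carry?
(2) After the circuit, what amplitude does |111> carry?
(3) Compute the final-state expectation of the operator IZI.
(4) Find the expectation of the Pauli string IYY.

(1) |100> carries amplitude -sqrt(2)*exp(I*pi/4)/2 in the final state. Key observation: steps 10-17 multiply out to the identity, so the circuit reduces to the remaining gates.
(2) The final state's coefficient on |111> equals -sqrt(2)*exp(3*I*pi/4)/2.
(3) The observable IZI averages to 0.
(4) The observable IYY averages to 0.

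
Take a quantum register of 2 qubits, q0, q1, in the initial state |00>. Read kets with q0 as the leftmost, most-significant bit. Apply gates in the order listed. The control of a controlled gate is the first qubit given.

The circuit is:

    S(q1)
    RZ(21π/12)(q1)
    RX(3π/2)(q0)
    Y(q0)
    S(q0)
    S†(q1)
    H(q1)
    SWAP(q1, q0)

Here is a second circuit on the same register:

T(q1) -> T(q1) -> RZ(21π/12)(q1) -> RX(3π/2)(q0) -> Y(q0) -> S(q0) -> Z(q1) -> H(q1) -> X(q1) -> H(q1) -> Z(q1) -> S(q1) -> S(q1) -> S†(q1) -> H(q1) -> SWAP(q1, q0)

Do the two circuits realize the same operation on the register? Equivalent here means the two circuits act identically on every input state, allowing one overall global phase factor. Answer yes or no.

Yes, they are equivalent — the unitaries differ by at most a global phase.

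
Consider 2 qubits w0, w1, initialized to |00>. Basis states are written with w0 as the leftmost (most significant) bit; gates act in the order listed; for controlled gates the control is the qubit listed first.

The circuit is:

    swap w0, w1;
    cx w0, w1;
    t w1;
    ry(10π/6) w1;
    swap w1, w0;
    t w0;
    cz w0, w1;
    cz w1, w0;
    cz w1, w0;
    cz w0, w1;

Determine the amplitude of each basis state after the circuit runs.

The final amplitudes are -sqrt(3)/2 on |00>, 0 on |01>, exp(I*pi/4)/2 on |10>, 0 on |11>.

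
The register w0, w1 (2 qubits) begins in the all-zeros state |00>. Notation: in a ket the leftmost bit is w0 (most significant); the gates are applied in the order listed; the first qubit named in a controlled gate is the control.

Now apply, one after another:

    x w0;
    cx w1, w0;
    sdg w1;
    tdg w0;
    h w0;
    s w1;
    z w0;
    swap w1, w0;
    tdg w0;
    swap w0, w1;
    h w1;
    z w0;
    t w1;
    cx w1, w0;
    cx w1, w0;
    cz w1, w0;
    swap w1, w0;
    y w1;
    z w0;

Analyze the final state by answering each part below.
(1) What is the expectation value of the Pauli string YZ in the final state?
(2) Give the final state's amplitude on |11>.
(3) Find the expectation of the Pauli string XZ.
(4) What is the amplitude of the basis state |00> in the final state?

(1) The expectation value of YZ is sqrt(2)/2.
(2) |11> carries amplitude -I/2 in the final state.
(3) The observable XZ averages to sqrt(2)/2.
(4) The final state's coefficient on |00> equals exp(I*pi/4)/2.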